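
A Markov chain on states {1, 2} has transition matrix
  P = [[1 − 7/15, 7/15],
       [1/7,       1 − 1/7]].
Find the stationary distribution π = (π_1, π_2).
π_1 = 15/64, π_2 = 49/64

Solve πP = π with π_1 + π_2 = 1. From πP = π: π_1 · (1 − 7/15) + π_2 · 1/7 = π_1 ⇒ π_2 · 1/7 = π_1 · 7/15 ⇒ π_2/π_1 = (7/15)/(1/7) = 49/15. Together with π_1 + π_2 = 1:
  π_1 = (1/7)/(7/15 + 1/7) = (1/7)/(64/105) = 15/64,
  π_2 = (7/15)/(7/15 + 1/7) = (7/15)/(64/105) = 49/64.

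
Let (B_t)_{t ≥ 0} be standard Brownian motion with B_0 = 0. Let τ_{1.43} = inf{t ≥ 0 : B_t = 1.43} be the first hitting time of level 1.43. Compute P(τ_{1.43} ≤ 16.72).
P(τ_{1.43} ≤ 16.72) = 2(1 − Φ(1.43/√16.72)) = 2(1 − Φ(0.3497)) ≈ 0.7266

By the reflection principle for standard BM, P(τ_b ≤ t) = 2 · P(B_t ≥ b). Since B_t ~ N(0, t), P(B_t ≥ 1.43) = 1 − Φ(1.43/√t) = 1 − Φ(1.43/√16.72) = 1 − Φ(0.3497) ≈ 0.36328. Doubling: P(τ_{1.43} ≤ 16.72) ≈ 2 · 0.36328 = 0.72656 ≈ 0.7266.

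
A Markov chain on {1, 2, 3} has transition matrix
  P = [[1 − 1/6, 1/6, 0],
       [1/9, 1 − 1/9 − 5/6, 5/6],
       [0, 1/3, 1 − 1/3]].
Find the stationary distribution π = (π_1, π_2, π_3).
π = (4/25, 6/25, 3/5)

This is a birth-death chain on three states, which satisfies detailed balance: π_1 · P_{12} = π_2 · P_{21} and π_2 · P_{23} = π_3 · P_{32}.
From π_1 · 1/6 = π_2 · 1/9: π_2/π_1 = (1/6)/(1/9) = 3/2.
From π_2 · 5/6 = π_3 · 1/3: π_3/π_2 = (5/6)/(1/3) = 5/2.
Take π_1 proportional to 1; then unnormalized π = (1, 3/2, 15/4). Normalize by dividing by the sum 25/4:
  π = (4/25, 6/25, 3/5).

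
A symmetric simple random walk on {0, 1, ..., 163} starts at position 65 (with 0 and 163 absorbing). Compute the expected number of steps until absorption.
E[τ | X_0 = 65] = 6370

Let v_k = E[τ | X_0 = k]. Boundary: v_0 = v_163 = 0. Recurrence: v_k = 1 + (v_{k-1} + v_{k+1})/2 for 1 ≤ k ≤ 162. The particular solution to v_k − (v_{k-1} + v_{k+1})/2 = 1 is v_k = −k^2. Adding homogeneous solution A + B k and matching boundaries gives v_k = k (163 − k). Substituting k = 65: v_65 = 65 · 98 = 6370.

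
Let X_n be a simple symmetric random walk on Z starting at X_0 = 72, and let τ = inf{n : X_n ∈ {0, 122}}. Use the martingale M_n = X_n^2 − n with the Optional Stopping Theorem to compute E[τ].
E[τ] = 3600

M_n = X_n^2 − n is a martingale (since E[X_{n+1}^2 | F_n] = X_n^2 + 1). By OST (τ has finite mean in a bounded region), E[M_τ] = E[M_0] = X_0^2 − 0 = 72^2 = 5184. Also E[M_τ] = E[X_τ^2] − E[τ]. The walk exits at 0 or 122, with P(hit 122 first) = 72/122, so E[X_τ^2] = 122^2 · 72/122 + 0 = 8784. Thus E[τ] = E[X_τ^2] − E[M_τ] = 8784 − 5184 = 3600 = 72(122 − 72) = 3600.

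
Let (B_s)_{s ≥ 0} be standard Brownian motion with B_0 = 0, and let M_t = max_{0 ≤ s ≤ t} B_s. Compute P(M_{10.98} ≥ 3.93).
P(M_{10.98} ≥ 3.93) = 2·P(B_{10.98} ≥ 3.93) = 2(1 − Φ(3.93/√10.98)) ≈ 0.2356

By the reflection principle for Brownian motion, P(M_t ≥ a) = 2 · P(B_t ≥ a) for a ≥ 0. Since B_t ~ N(0, t), P(B_t ≥ 3.93) = 1 − Φ(3.93/√t) = 1 − Φ(3.93/√10.98) = 1 − Φ(1.1860). So
  P(M_{10.98} ≥ 3.93) = 2(1 − Φ(1.1860)) ≈ 0.2356.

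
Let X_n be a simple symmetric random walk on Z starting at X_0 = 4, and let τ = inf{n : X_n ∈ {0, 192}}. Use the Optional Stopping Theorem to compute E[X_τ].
E[X_τ] = 4

X_n is a martingale and τ is a bounded-mean stopping time (indeed τ is finite a.s. with bounded expectation since the walk is in a bounded region). By the OST, E[X_τ] = E[X_0] = 4. Equivalently: E[X_τ] = 192 · P(hit 192 first) + 0 · P(hit 0 first) = 192 · (4/192) = 4.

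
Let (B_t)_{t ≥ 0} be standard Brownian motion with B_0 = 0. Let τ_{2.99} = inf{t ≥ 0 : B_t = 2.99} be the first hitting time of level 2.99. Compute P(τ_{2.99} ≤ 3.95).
P(τ_{2.99} ≤ 3.95) = 2(1 − Φ(2.99/√3.95)) = 2(1 − Φ(1.5044)) ≈ 0.1325

By the reflection principle for standard BM, P(τ_b ≤ t) = 2 · P(B_t ≥ b). Since B_t ~ N(0, t), P(B_t ≥ 2.99) = 1 − Φ(2.99/√t) = 1 − Φ(2.99/√3.95) = 1 − Φ(1.5044) ≈ 0.06624. Doubling: P(τ_{2.99} ≤ 3.95) ≈ 2 · 0.06624 = 0.13248 ≈ 0.1325.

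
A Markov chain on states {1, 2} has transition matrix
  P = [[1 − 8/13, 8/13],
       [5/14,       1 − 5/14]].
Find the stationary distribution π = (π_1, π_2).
π_1 = 65/177, π_2 = 112/177

Solve πP = π with π_1 + π_2 = 1. From πP = π: π_1 · (1 − 8/13) + π_2 · 5/14 = π_1 ⇒ π_2 · 5/14 = π_1 · 8/13 ⇒ π_2/π_1 = (8/13)/(5/14) = 112/65. Together with π_1 + π_2 = 1:
  π_1 = (5/14)/(8/13 + 5/14) = (5/14)/(177/182) = 65/177,
  π_2 = (8/13)/(8/13 + 5/14) = (8/13)/(177/182) = 112/177.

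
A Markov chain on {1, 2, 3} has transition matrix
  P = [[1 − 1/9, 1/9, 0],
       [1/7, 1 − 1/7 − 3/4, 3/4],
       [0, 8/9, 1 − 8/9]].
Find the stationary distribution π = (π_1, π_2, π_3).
π = (288/701, 224/701, 189/701)

This is a birth-death chain on three states, which satisfies detailed balance: π_1 · P_{12} = π_2 · P_{21} and π_2 · P_{23} = π_3 · P_{32}.
From π_1 · 1/9 = π_2 · 1/7: π_2/π_1 = (1/9)/(1/7) = 7/9.
From π_2 · 3/4 = π_3 · 8/9: π_3/π_2 = (3/4)/(8/9) = 27/32.
Take π_1 proportional to 1; then unnormalized π = (1, 7/9, 21/32). Normalize by dividing by the sum 701/288:
  π = (288/701, 224/701, 189/701).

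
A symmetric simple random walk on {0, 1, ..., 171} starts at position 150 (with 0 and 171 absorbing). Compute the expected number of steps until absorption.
E[τ | X_0 = 150] = 3150

Let v_k = E[τ | X_0 = k]. Boundary: v_0 = v_171 = 0. Recurrence: v_k = 1 + (v_{k-1} + v_{k+1})/2 for 1 ≤ k ≤ 170. The particular solution to v_k − (v_{k-1} + v_{k+1})/2 = 1 is v_k = −k^2. Adding homogeneous solution A + B k and matching boundaries gives v_k = k (171 − k). Substituting k = 150: v_150 = 150 · 21 = 3150.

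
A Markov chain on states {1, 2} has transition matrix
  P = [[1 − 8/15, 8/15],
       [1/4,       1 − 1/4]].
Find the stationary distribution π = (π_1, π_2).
π_1 = 15/47, π_2 = 32/47

Solve πP = π with π_1 + π_2 = 1. From πP = π: π_1 · (1 − 8/15) + π_2 · 1/4 = π_1 ⇒ π_2 · 1/4 = π_1 · 8/15 ⇒ π_2/π_1 = (8/15)/(1/4) = 32/15. Together with π_1 + π_2 = 1:
  π_1 = (1/4)/(8/15 + 1/4) = (1/4)/(47/60) = 15/47,
  π_2 = (8/15)/(8/15 + 1/4) = (8/15)/(47/60) = 32/47.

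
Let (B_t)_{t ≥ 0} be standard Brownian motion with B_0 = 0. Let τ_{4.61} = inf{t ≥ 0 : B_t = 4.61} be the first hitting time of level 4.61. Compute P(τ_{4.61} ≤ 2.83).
P(τ_{4.61} ≤ 2.83) = 2(1 − Φ(4.61/√2.83)) = 2(1 − Φ(2.7404)) ≈ 0.0061

By the reflection principle for standard BM, P(τ_b ≤ t) = 2 · P(B_t ≥ b). Since B_t ~ N(0, t), P(B_t ≥ 4.61) = 1 − Φ(4.61/√t) = 1 − Φ(4.61/√2.83) = 1 − Φ(2.7404) ≈ 0.00307. Doubling: P(τ_{4.61} ≤ 2.83) ≈ 2 · 0.00307 = 0.00614 ≈ 0.0061.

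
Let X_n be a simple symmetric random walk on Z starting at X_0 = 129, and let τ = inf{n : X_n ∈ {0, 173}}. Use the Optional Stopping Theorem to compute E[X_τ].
E[X_τ] = 129

X_n is a martingale and τ is a bounded-mean stopping time (indeed τ is finite a.s. with bounded expectation since the walk is in a bounded region). By the OST, E[X_τ] = E[X_0] = 129. Equivalently: E[X_τ] = 173 · P(hit 173 first) + 0 · P(hit 0 first) = 173 · (129/173) = 129.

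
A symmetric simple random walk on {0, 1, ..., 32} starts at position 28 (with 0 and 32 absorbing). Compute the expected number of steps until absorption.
E[τ | X_0 = 28] = 112

Let v_k = E[τ | X_0 = k]. Boundary: v_0 = v_32 = 0. Recurrence: v_k = 1 + (v_{k-1} + v_{k+1})/2 for 1 ≤ k ≤ 31. The particular solution to v_k − (v_{k-1} + v_{k+1})/2 = 1 is v_k = −k^2. Adding homogeneous solution A + B k and matching boundaries gives v_k = k (32 − k). Substituting k = 28: v_28 = 28 · 4 = 112.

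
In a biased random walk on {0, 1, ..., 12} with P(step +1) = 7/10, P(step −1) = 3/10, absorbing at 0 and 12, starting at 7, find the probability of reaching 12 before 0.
P(hit 12 before 0) = (1 − (3/7)^7) / (1 − (3/7)^12) = 3451132573/3460188940

Let u_k denote P(reach 12 before 0 | start at k). Boundary: u_0 = 0, u_12 = 1. Recurrence: u_k = 7/10·u_{k+1} + 3/10·u_{k-1} for 1 ≤ k ≤ 11. Try u_k = A + B·r^k with r = q/p = (3/10)/(7/10) = 3/7. Substitution satisfies the recurrence; boundary conditions give:
  u_k = (1 − r^k) / (1 − r^N) = (1 − (3/7)^7) / (1 − (3/7)^12) = 3451132573/3460188940.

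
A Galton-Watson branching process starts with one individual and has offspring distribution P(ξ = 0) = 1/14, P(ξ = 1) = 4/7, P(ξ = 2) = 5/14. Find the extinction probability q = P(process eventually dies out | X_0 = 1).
q = 1/5

The pgf is f(s) = 1/14 + 4/7·s + 5/14·s². The extinction probability q is the smallest fixed point of f in [0, 1]. Setting s = f(s):
  5/14·s² + (4/7 − 1)·s + 1/14 = 0
  5/14·s² − (1/14 + 5/14)·s + 1/14 = 0
which factors as (s − 1)·(5/14·s − 1/14) = 0, giving roots s = 1 and s = (1/14)/(5/14) = 1/5.
Mean offspring μ = 4/7 + 2·5/14 = 9/7 > 1 (supercritical), so q < 1. The extinction probability is the smaller root: q = (1/14)/(5/14) = 1/5.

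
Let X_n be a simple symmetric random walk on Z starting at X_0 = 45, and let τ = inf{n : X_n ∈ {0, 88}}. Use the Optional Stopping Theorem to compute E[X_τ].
E[X_τ] = 45

X_n is a martingale and τ is a bounded-mean stopping time (indeed τ is finite a.s. with bounded expectation since the walk is in a bounded region). By the OST, E[X_τ] = E[X_0] = 45. Equivalently: E[X_τ] = 88 · P(hit 88 first) + 0 · P(hit 0 first) = 88 · (45/88) = 45.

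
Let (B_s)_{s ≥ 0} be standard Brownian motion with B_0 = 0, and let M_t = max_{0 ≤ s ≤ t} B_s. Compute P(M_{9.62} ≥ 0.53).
P(M_{9.62} ≥ 0.53) = 2·P(B_{9.62} ≥ 0.53) = 2(1 − Φ(0.53/√9.62)) ≈ 0.8643

By the reflection principle for Brownian motion, P(M_t ≥ a) = 2 · P(B_t ≥ a) for a ≥ 0. Since B_t ~ N(0, t), P(B_t ≥ 0.53) = 1 − Φ(0.53/√t) = 1 − Φ(0.53/√9.62) = 1 − Φ(0.1709). So
  P(M_{9.62} ≥ 0.53) = 2(1 − Φ(0.1709)) ≈ 0.8643.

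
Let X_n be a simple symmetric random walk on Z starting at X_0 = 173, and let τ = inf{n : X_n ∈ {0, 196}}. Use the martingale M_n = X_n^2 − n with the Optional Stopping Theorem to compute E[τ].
E[τ] = 3979

M_n = X_n^2 − n is a martingale (since E[X_{n+1}^2 | F_n] = X_n^2 + 1). By OST (τ has finite mean in a bounded region), E[M_τ] = E[M_0] = X_0^2 − 0 = 173^2 = 29929. Also E[M_τ] = E[X_τ^2] − E[τ]. The walk exits at 0 or 196, with P(hit 196 first) = 173/196, so E[X_τ^2] = 196^2 · 173/196 + 0 = 33908. Thus E[τ] = E[X_τ^2] − E[M_τ] = 33908 − 29929 = 3979 = 173(196 − 173) = 3979.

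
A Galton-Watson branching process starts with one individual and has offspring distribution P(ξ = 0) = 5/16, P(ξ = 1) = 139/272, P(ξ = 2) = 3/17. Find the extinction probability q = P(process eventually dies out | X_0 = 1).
q = 1

Mean offspring μ = 0·5/16 + 1·139/272 + 2·3/17 = 235/272 ≤ 1. For μ ≤ 1 with offspring not concentrated at 1, the Galton-Watson process goes extinct almost surely, so q = 1.
(Algebraic check: The pgf is f(s) = 5/16 + 139/272·s + 3/17·s². The extinction probability q is the smallest fixed point of f in [0, 1]. Setting s = f(s):
  3/17·s² + (139/272 − 1)·s + 5/16 = 0
  3/17·s² − (5/16 + 3/17)·s + 5/16 = 0
which factors as (s − 1)·(3/17·s − 5/16) = 0, giving roots s = 1 and s = (5/16)/(3/17) = 85/48. Since 85/48 ≥ 1, the smallest root in [0, 1] is s = 1.)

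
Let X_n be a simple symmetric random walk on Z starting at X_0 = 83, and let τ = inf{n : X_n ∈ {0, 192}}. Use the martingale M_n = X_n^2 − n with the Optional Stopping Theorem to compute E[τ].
E[τ] = 9047

M_n = X_n^2 − n is a martingale (since E[X_{n+1}^2 | F_n] = X_n^2 + 1). By OST (τ has finite mean in a bounded region), E[M_τ] = E[M_0] = X_0^2 − 0 = 83^2 = 6889. Also E[M_τ] = E[X_τ^2] − E[τ]. The walk exits at 0 or 192, with P(hit 192 first) = 83/192, so E[X_τ^2] = 192^2 · 83/192 + 0 = 15936. Thus E[τ] = E[X_τ^2] − E[M_τ] = 15936 − 6889 = 9047 = 83(192 − 83) = 9047.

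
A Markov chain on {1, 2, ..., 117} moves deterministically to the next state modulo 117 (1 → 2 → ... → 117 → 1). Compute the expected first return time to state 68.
E[T_68 | X_0 = 68] = 117

The chain cycles deterministically, so starting at state 68 it returns in exactly 117 steps. Equivalently, the stationary distribution is uniform π_j = 1/117 for every state j, so by Kac's formula E[T_68] = 1/π_68 = 117.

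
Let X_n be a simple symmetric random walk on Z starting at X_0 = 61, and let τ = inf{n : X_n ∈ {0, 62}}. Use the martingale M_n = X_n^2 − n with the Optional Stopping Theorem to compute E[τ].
E[τ] = 61

M_n = X_n^2 − n is a martingale (since E[X_{n+1}^2 | F_n] = X_n^2 + 1). By OST (τ has finite mean in a bounded region), E[M_τ] = E[M_0] = X_0^2 − 0 = 61^2 = 3721. Also E[M_τ] = E[X_τ^2] − E[τ]. The walk exits at 0 or 62, with P(hit 62 first) = 61/62, so E[X_τ^2] = 62^2 · 61/62 + 0 = 3782. Thus E[τ] = E[X_τ^2] − E[M_τ] = 3782 − 3721 = 61 = 61(62 − 61) = 61.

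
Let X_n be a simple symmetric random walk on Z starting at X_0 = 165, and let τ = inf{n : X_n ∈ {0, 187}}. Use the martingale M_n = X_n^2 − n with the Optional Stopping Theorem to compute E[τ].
E[τ] = 3630

M_n = X_n^2 − n is a martingale (since E[X_{n+1}^2 | F_n] = X_n^2 + 1). By OST (τ has finite mean in a bounded region), E[M_τ] = E[M_0] = X_0^2 − 0 = 165^2 = 27225. Also E[M_τ] = E[X_τ^2] − E[τ]. The walk exits at 0 or 187, with P(hit 187 first) = 165/187, so E[X_τ^2] = 187^2 · 165/187 + 0 = 30855. Thus E[τ] = E[X_τ^2] − E[M_τ] = 30855 − 27225 = 3630 = 165(187 − 165) = 3630.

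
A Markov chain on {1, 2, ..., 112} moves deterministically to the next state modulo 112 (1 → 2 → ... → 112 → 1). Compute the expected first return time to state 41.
E[T_41 | X_0 = 41] = 112

The chain cycles deterministically, so starting at state 41 it returns in exactly 112 steps. Equivalently, the stationary distribution is uniform π_j = 1/112 for every state j, so by Kac's formula E[T_41] = 1/π_41 = 112.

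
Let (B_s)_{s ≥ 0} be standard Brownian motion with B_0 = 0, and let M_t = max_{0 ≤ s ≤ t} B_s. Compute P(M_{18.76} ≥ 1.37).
P(M_{18.76} ≥ 1.37) = 2·P(B_{18.76} ≥ 1.37) = 2(1 − Φ(1.37/√18.76)) ≈ 0.7518

By the reflection principle for Brownian motion, P(M_t ≥ a) = 2 · P(B_t ≥ a) for a ≥ 0. Since B_t ~ N(0, t), P(B_t ≥ 1.37) = 1 − Φ(1.37/√t) = 1 − Φ(1.37/√18.76) = 1 − Φ(0.3163). So
  P(M_{18.76} ≥ 1.37) = 2(1 − Φ(0.3163)) ≈ 0.7518.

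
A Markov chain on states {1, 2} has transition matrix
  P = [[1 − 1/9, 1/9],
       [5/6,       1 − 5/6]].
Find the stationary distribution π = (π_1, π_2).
π_1 = 15/17, π_2 = 2/17

Solve πP = π with π_1 + π_2 = 1. From πP = π: π_1 · (1 − 1/9) + π_2 · 5/6 = π_1 ⇒ π_2 · 5/6 = π_1 · 1/9 ⇒ π_2/π_1 = (1/9)/(5/6) = 2/15. Together with π_1 + π_2 = 1:
  π_1 = (5/6)/(1/9 + 5/6) = (5/6)/(17/18) = 15/17,
  π_2 = (1/9)/(1/9 + 5/6) = (1/9)/(17/18) = 2/17.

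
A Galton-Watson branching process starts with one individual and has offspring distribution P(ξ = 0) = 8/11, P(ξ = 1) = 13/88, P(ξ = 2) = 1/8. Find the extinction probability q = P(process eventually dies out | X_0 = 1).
q = 1

Mean offspring μ = 0·8/11 + 1·13/88 + 2·1/8 = 35/88 ≤ 1. For μ ≤ 1 with offspring not concentrated at 1, the Galton-Watson process goes extinct almost surely, so q = 1.
(Algebraic check: The pgf is f(s) = 8/11 + 13/88·s + 1/8·s². The extinction probability q is the smallest fixed point of f in [0, 1]. Setting s = f(s):
  1/8·s² + (13/88 − 1)·s + 8/11 = 0
  1/8·s² − (8/11 + 1/8)·s + 8/11 = 0
which factors as (s − 1)·(1/8·s − 8/11) = 0, giving roots s = 1 and s = (8/11)/(1/8) = 64/11. Since 64/11 ≥ 1, the smallest root in [0, 1] is s = 1.)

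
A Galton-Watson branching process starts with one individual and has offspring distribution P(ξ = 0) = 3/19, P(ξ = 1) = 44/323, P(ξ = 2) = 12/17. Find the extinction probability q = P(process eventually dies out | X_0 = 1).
q = 17/76

The pgf is f(s) = 3/19 + 44/323·s + 12/17·s². The extinction probability q is the smallest fixed point of f in [0, 1]. Setting s = f(s):
  12/17·s² + (44/323 − 1)·s + 3/19 = 0
  12/17·s² − (3/19 + 12/17)·s + 3/19 = 0
which factors as (s − 1)·(12/17·s − 3/19) = 0, giving roots s = 1 and s = (3/19)/(12/17) = 17/76.
Mean offspring μ = 44/323 + 2·12/17 = 500/323 > 1 (supercritical), so q < 1. The extinction probability is the smaller root: q = (3/19)/(12/17) = 17/76.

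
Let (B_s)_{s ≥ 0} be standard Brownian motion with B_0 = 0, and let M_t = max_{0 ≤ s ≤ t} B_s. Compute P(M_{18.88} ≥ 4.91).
P(M_{18.88} ≥ 4.91) = 2·P(B_{18.88} ≥ 4.91) = 2(1 − Φ(4.91/√18.88)) ≈ 0.2585

By the reflection principle for Brownian motion, P(M_t ≥ a) = 2 · P(B_t ≥ a) for a ≥ 0. Since B_t ~ N(0, t), P(B_t ≥ 4.91) = 1 − Φ(4.91/√t) = 1 − Φ(4.91/√18.88) = 1 − Φ(1.1300). So
  P(M_{18.88} ≥ 4.91) = 2(1 − Φ(1.1300)) ≈ 0.2585.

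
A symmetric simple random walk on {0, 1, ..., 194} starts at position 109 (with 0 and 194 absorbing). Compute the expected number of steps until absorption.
E[τ | X_0 = 109] = 9265

Let v_k = E[τ | X_0 = k]. Boundary: v_0 = v_194 = 0. Recurrence: v_k = 1 + (v_{k-1} + v_{k+1})/2 for 1 ≤ k ≤ 193. The particular solution to v_k − (v_{k-1} + v_{k+1})/2 = 1 is v_k = −k^2. Adding homogeneous solution A + B k and matching boundaries gives v_k = k (194 − k). Substituting k = 109: v_109 = 109 · 85 = 9265.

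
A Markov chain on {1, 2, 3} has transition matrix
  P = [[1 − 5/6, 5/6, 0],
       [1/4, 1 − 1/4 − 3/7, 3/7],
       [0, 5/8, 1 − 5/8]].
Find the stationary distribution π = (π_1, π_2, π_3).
π = (21/139, 70/139, 48/139)

This is a birth-death chain on three states, which satisfies detailed balance: π_1 · P_{12} = π_2 · P_{21} and π_2 · P_{23} = π_3 · P_{32}.
From π_1 · 5/6 = π_2 · 1/4: π_2/π_1 = (5/6)/(1/4) = 10/3.
From π_2 · 3/7 = π_3 · 5/8: π_3/π_2 = (3/7)/(5/8) = 24/35.
Take π_1 proportional to 1; then unnormalized π = (1, 10/3, 16/7). Normalize by dividing by the sum 139/21:
  π = (21/139, 70/139, 48/139).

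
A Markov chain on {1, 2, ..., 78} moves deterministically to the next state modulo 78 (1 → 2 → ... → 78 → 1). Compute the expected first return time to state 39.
E[T_39 | X_0 = 39] = 78

The chain cycles deterministically, so starting at state 39 it returns in exactly 78 steps. Equivalently, the stationary distribution is uniform π_j = 1/78 for every state j, so by Kac's formula E[T_39] = 1/π_39 = 78.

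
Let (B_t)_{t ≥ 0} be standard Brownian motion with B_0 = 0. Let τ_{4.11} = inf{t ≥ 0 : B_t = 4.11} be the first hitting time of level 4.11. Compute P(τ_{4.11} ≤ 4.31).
P(τ_{4.11} ≤ 4.31) = 2(1 − Φ(4.11/√4.31)) = 2(1 − Φ(1.9797)) ≈ 0.0477

By the reflection principle for standard BM, P(τ_b ≤ t) = 2 · P(B_t ≥ b). Since B_t ~ N(0, t), P(B_t ≥ 4.11) = 1 − Φ(4.11/√t) = 1 − Φ(4.11/√4.31) = 1 − Φ(1.9797) ≈ 0.02387. Doubling: P(τ_{4.11} ≤ 4.31) ≈ 2 · 0.02387 = 0.04774 ≈ 0.0477.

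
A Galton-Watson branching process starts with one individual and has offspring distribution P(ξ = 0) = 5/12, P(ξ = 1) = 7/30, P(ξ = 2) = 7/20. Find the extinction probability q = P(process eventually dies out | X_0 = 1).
q = 1

Mean offspring μ = 0·5/12 + 1·7/30 + 2·7/20 = 14/15 ≤ 1. For μ ≤ 1 with offspring not concentrated at 1, the Galton-Watson process goes extinct almost surely, so q = 1.
(Algebraic check: The pgf is f(s) = 5/12 + 7/30·s + 7/20·s². The extinction probability q is the smallest fixed point of f in [0, 1]. Setting s = f(s):
  7/20·s² + (7/30 − 1)·s + 5/12 = 0
  7/20·s² − (5/12 + 7/20)·s + 5/12 = 0
which factors as (s − 1)·(7/20·s − 5/12) = 0, giving roots s = 1 and s = (5/12)/(7/20) = 25/21. Since 25/21 ≥ 1, the smallest root in [0, 1] is s = 1.)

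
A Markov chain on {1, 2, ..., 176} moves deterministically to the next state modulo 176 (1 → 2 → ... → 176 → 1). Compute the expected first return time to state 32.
E[T_32 | X_0 = 32] = 176

The chain cycles deterministically, so starting at state 32 it returns in exactly 176 steps. Equivalently, the stationary distribution is uniform π_j = 1/176 for every state j, so by Kac's formula E[T_32] = 1/π_32 = 176.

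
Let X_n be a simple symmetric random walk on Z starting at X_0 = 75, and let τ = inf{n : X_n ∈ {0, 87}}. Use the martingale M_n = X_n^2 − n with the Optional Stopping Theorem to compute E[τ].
E[τ] = 900

M_n = X_n^2 − n is a martingale (since E[X_{n+1}^2 | F_n] = X_n^2 + 1). By OST (τ has finite mean in a bounded region), E[M_τ] = E[M_0] = X_0^2 − 0 = 75^2 = 5625. Also E[M_τ] = E[X_τ^2] − E[τ]. The walk exits at 0 or 87, with P(hit 87 first) = 75/87, so E[X_τ^2] = 87^2 · 75/87 + 0 = 6525. Thus E[τ] = E[X_τ^2] − E[M_τ] = 6525 − 5625 = 900 = 75(87 − 75) = 900.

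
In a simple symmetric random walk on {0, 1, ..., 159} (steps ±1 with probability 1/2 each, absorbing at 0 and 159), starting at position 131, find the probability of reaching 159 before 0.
P(hit 159 before 0) = 131/159

Let u_k = P(hit 159 before 0 | start at k). Then u_0 = 0, u_159 = 1, and u_k = u_{k-1}/2 + u_{k+1}/2 for 1 ≤ k ≤ 158. This harmonic recurrence is solved by u_k = k/159, giving u_131 = 131/159.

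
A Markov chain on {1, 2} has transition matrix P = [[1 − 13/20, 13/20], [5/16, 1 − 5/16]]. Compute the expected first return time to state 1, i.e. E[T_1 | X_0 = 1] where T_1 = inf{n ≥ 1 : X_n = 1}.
E[T_1 | X_0 = 1] = 1/π_1 = 77/25

For an irreducible recurrent Markov chain with stationary distribution π, E[T_i | X_0 = i] = 1/π_i (Kac's formula). Here π_1 = (5/16)/(13/20 + 5/16) = (5/16)/(77/80) = 25/77, so E[T_1 | X_0 = 1] = 1/π_1 = (13/20 + 5/16)/(5/16) = (77/80)/(5/16) = 77/25.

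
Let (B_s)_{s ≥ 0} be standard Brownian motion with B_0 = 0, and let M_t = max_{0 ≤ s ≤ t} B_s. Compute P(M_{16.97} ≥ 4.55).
P(M_{16.97} ≥ 4.55) = 2·P(B_{16.97} ≥ 4.55) = 2(1 − Φ(4.55/√16.97)) ≈ 0.2694

By the reflection principle for Brownian motion, P(M_t ≥ a) = 2 · P(B_t ≥ a) for a ≥ 0. Since B_t ~ N(0, t), P(B_t ≥ 4.55) = 1 − Φ(4.55/√t) = 1 − Φ(4.55/√16.97) = 1 − Φ(1.1045). So
  P(M_{16.97} ≥ 4.55) = 2(1 − Φ(1.1045)) ≈ 0.2694.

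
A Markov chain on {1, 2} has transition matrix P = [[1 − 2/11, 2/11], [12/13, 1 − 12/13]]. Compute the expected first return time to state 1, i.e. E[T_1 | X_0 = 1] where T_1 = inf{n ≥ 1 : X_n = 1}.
E[T_1 | X_0 = 1] = 1/π_1 = 79/66

For an irreducible recurrent Markov chain with stationary distribution π, E[T_i | X_0 = i] = 1/π_i (Kac's formula). Here π_1 = (12/13)/(2/11 + 12/13) = (12/13)/(158/143) = 66/79, so E[T_1 | X_0 = 1] = 1/π_1 = (2/11 + 12/13)/(12/13) = (158/143)/(12/13) = 79/66.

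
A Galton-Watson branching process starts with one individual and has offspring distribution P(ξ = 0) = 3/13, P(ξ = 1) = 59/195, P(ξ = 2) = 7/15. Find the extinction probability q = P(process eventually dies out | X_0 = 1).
q = 45/91

The pgf is f(s) = 3/13 + 59/195·s + 7/15·s². The extinction probability q is the smallest fixed point of f in [0, 1]. Setting s = f(s):
  7/15·s² + (59/195 − 1)·s + 3/13 = 0
  7/15·s² − (3/13 + 7/15)·s + 3/13 = 0
which factors as (s − 1)·(7/15·s − 3/13) = 0, giving roots s = 1 and s = (3/13)/(7/15) = 45/91.
Mean offspring μ = 59/195 + 2·7/15 = 241/195 > 1 (supercritical), so q < 1. The extinction probability is the smaller root: q = (3/13)/(7/15) = 45/91.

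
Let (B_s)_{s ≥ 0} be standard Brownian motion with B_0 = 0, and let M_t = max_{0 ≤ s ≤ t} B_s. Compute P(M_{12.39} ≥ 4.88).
P(M_{12.39} ≥ 4.88) = 2·P(B_{12.39} ≥ 4.88) = 2(1 − Φ(4.88/√12.39)) ≈ 0.1656

By the reflection principle for Brownian motion, P(M_t ≥ a) = 2 · P(B_t ≥ a) for a ≥ 0. Since B_t ~ N(0, t), P(B_t ≥ 4.88) = 1 − Φ(4.88/√t) = 1 − Φ(4.88/√12.39) = 1 − Φ(1.3864). So
  P(M_{12.39} ≥ 4.88) = 2(1 − Φ(1.3864)) ≈ 0.1656.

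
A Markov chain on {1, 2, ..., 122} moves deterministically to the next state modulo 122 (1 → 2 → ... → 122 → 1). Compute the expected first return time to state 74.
E[T_74 | X_0 = 74] = 122

The chain cycles deterministically, so starting at state 74 it returns in exactly 122 steps. Equivalently, the stationary distribution is uniform π_j = 1/122 for every state j, so by Kac's formula E[T_74] = 1/π_74 = 122.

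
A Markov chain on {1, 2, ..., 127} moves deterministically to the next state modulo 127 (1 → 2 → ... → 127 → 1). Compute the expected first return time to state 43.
E[T_43 | X_0 = 43] = 127

The chain cycles deterministically, so starting at state 43 it returns in exactly 127 steps. Equivalently, the stationary distribution is uniform π_j = 1/127 for every state j, so by Kac's formula E[T_43] = 1/π_43 = 127.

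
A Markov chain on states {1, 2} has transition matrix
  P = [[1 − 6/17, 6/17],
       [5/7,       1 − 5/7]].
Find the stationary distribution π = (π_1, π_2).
π_1 = 85/127, π_2 = 42/127

Solve πP = π with π_1 + π_2 = 1. From πP = π: π_1 · (1 − 6/17) + π_2 · 5/7 = π_1 ⇒ π_2 · 5/7 = π_1 · 6/17 ⇒ π_2/π_1 = (6/17)/(5/7) = 42/85. Together with π_1 + π_2 = 1:
  π_1 = (5/7)/(6/17 + 5/7) = (5/7)/(127/119) = 85/127,
  π_2 = (6/17)/(6/17 + 5/7) = (6/17)/(127/119) = 42/127.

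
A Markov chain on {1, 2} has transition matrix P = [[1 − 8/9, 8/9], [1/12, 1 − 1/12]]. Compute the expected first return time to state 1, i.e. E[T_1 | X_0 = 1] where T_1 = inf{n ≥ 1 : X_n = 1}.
E[T_1 | X_0 = 1] = 1/π_1 = 35/3

For an irreducible recurrent Markov chain with stationary distribution π, E[T_i | X_0 = i] = 1/π_i (Kac's formula). Here π_1 = (1/12)/(8/9 + 1/12) = (1/12)/(35/36) = 3/35, so E[T_1 | X_0 = 1] = 1/π_1 = (8/9 + 1/12)/(1/12) = (35/36)/(1/12) = 35/3.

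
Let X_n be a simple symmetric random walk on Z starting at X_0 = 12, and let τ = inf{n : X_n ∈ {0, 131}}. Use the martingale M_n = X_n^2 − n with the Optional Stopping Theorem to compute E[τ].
E[τ] = 1428

M_n = X_n^2 − n is a martingale (since E[X_{n+1}^2 | F_n] = X_n^2 + 1). By OST (τ has finite mean in a bounded region), E[M_τ] = E[M_0] = X_0^2 − 0 = 12^2 = 144. Also E[M_τ] = E[X_τ^2] − E[τ]. The walk exits at 0 or 131, with P(hit 131 first) = 12/131, so E[X_τ^2] = 131^2 · 12/131 + 0 = 1572. Thus E[τ] = E[X_τ^2] − E[M_τ] = 1572 − 144 = 1428 = 12(131 − 12) = 1428.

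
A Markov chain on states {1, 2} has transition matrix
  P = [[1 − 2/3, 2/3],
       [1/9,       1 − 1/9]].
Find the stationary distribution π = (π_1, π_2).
π_1 = 1/7, π_2 = 6/7

Solve πP = π with π_1 + π_2 = 1. From πP = π: π_1 · (1 − 2/3) + π_2 · 1/9 = π_1 ⇒ π_2 · 1/9 = π_1 · 2/3 ⇒ π_2/π_1 = (2/3)/(1/9) = 6. Together with π_1 + π_2 = 1:
  π_1 = (1/9)/(2/3 + 1/9) = (1/9)/(7/9) = 1/7,
  π_2 = (2/3)/(2/3 + 1/9) = (2/3)/(7/9) = 6/7.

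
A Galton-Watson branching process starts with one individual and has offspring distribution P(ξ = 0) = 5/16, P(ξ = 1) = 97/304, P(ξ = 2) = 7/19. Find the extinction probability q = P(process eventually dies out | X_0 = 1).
q = 95/112

The pgf is f(s) = 5/16 + 97/304·s + 7/19·s². The extinction probability q is the smallest fixed point of f in [0, 1]. Setting s = f(s):
  7/19·s² + (97/304 − 1)·s + 5/16 = 0
  7/19·s² − (5/16 + 7/19)·s + 5/16 = 0
which factors as (s − 1)·(7/19·s − 5/16) = 0, giving roots s = 1 and s = (5/16)/(7/19) = 95/112.
Mean offspring μ = 97/304 + 2·7/19 = 321/304 > 1 (supercritical), so q < 1. The extinction probability is the smaller root: q = (5/16)/(7/19) = 95/112.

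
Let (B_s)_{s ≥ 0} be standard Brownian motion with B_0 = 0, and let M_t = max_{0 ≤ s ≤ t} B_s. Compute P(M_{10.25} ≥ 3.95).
P(M_{10.25} ≥ 3.95) = 2·P(B_{10.25} ≥ 3.95) = 2(1 − Φ(3.95/√10.25)) ≈ 0.2173

By the reflection principle for Brownian motion, P(M_t ≥ a) = 2 · P(B_t ≥ a) for a ≥ 0. Since B_t ~ N(0, t), P(B_t ≥ 3.95) = 1 − Φ(3.95/√t) = 1 − Φ(3.95/√10.25) = 1 − Φ(1.2338). So
  P(M_{10.25} ≥ 3.95) = 2(1 − Φ(1.2338)) ≈ 0.2173.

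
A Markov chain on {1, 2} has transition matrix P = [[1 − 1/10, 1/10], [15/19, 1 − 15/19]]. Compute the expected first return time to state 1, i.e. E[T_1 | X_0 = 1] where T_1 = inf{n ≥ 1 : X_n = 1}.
E[T_1 | X_0 = 1] = 1/π_1 = 169/150

For an irreducible recurrent Markov chain with stationary distribution π, E[T_i | X_0 = i] = 1/π_i (Kac's formula). Here π_1 = (15/19)/(1/10 + 15/19) = (15/19)/(169/190) = 150/169, so E[T_1 | X_0 = 1] = 1/π_1 = (1/10 + 15/19)/(15/19) = (169/190)/(15/19) = 169/150.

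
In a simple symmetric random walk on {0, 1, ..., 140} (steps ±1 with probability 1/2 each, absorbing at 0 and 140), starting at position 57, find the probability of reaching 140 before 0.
P(hit 140 before 0) = 57/140

Let u_k = P(hit 140 before 0 | start at k). Then u_0 = 0, u_140 = 1, and u_k = u_{k-1}/2 + u_{k+1}/2 for 1 ≤ k ≤ 139. This harmonic recurrence is solved by u_k = k/140, giving u_57 = 57/140.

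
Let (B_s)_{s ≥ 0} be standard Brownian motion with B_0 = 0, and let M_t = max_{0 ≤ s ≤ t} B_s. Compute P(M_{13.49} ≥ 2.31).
P(M_{13.49} ≥ 2.31) = 2·P(B_{13.49} ≥ 2.31) = 2(1 − Φ(2.31/√13.49)) ≈ 0.5294

By the reflection principle for Brownian motion, P(M_t ≥ a) = 2 · P(B_t ≥ a) for a ≥ 0. Since B_t ~ N(0, t), P(B_t ≥ 2.31) = 1 − Φ(2.31/√t) = 1 − Φ(2.31/√13.49) = 1 − Φ(0.6289). So
  P(M_{13.49} ≥ 2.31) = 2(1 − Φ(0.6289)) ≈ 0.5294.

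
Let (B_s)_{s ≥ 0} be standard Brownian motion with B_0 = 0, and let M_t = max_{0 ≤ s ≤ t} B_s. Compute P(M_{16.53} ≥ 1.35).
P(M_{16.53} ≥ 1.35) = 2·P(B_{16.53} ≥ 1.35) = 2(1 − Φ(1.35/√16.53)) ≈ 0.7399

By the reflection principle for Brownian motion, P(M_t ≥ a) = 2 · P(B_t ≥ a) for a ≥ 0. Since B_t ~ N(0, t), P(B_t ≥ 1.35) = 1 − Φ(1.35/√t) = 1 − Φ(1.35/√16.53) = 1 − Φ(0.3320). So
  P(M_{16.53} ≥ 1.35) = 2(1 − Φ(0.3320)) ≈ 0.7399.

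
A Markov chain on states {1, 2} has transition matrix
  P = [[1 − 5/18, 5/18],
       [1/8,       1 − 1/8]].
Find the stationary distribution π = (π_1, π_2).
π_1 = 9/29, π_2 = 20/29

Solve πP = π with π_1 + π_2 = 1. From πP = π: π_1 · (1 − 5/18) + π_2 · 1/8 = π_1 ⇒ π_2 · 1/8 = π_1 · 5/18 ⇒ π_2/π_1 = (5/18)/(1/8) = 20/9. Together with π_1 + π_2 = 1:
  π_1 = (1/8)/(5/18 + 1/8) = (1/8)/(29/72) = 9/29,
  π_2 = (5/18)/(5/18 + 1/8) = (5/18)/(29/72) = 20/29.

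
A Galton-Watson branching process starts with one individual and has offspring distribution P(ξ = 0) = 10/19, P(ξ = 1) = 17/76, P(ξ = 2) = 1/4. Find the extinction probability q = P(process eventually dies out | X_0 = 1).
q = 1

Mean offspring μ = 0·10/19 + 1·17/76 + 2·1/4 = 55/76 ≤ 1. For μ ≤ 1 with offspring not concentrated at 1, the Galton-Watson process goes extinct almost surely, so q = 1.
(Algebraic check: The pgf is f(s) = 10/19 + 17/76·s + 1/4·s². The extinction probability q is the smallest fixed point of f in [0, 1]. Setting s = f(s):
  1/4·s² + (17/76 − 1)·s + 10/19 = 0
  1/4·s² − (10/19 + 1/4)·s + 10/19 = 0
which factors as (s − 1)·(1/4·s − 10/19) = 0, giving roots s = 1 and s = (10/19)/(1/4) = 40/19. Since 40/19 ≥ 1, the smallest root in [0, 1] is s = 1.)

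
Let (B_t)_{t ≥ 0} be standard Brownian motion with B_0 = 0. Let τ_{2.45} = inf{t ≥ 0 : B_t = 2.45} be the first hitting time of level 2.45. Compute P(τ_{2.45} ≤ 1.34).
P(τ_{2.45} ≤ 1.34) = 2(1 − Φ(2.45/√1.34)) = 2(1 − Φ(2.1165)) ≈ 0.0343

By the reflection principle for standard BM, P(τ_b ≤ t) = 2 · P(B_t ≥ b). Since B_t ~ N(0, t), P(B_t ≥ 2.45) = 1 − Φ(2.45/√t) = 1 − Φ(2.45/√1.34) = 1 − Φ(2.1165) ≈ 0.01715. Doubling: P(τ_{2.45} ≤ 1.34) ≈ 2 · 0.01715 = 0.03430 ≈ 0.0343.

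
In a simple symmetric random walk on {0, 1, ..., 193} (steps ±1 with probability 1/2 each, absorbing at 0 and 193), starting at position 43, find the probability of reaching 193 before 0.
P(hit 193 before 0) = 43/193

Let u_k = P(hit 193 before 0 | start at k). Then u_0 = 0, u_193 = 1, and u_k = u_{k-1}/2 + u_{k+1}/2 for 1 ≤ k ≤ 192. This harmonic recurrence is solved by u_k = k/193, giving u_43 = 43/193.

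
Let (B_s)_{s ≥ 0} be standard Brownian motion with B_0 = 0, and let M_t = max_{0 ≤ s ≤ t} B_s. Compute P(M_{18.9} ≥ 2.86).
P(M_{18.9} ≥ 2.86) = 2·P(B_{18.9} ≥ 2.86) = 2(1 − Φ(2.86/√18.9)) ≈ 0.5106

By the reflection principle for Brownian motion, P(M_t ≥ a) = 2 · P(B_t ≥ a) for a ≥ 0. Since B_t ~ N(0, t), P(B_t ≥ 2.86) = 1 − Φ(2.86/√t) = 1 − Φ(2.86/√18.9) = 1 − Φ(0.6579). So
  P(M_{18.9} ≥ 2.86) = 2(1 − Φ(0.6579)) ≈ 0.5106.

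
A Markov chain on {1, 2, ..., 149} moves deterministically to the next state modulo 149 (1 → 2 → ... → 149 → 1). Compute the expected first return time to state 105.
E[T_105 | X_0 = 105] = 149

The chain cycles deterministically, so starting at state 105 it returns in exactly 149 steps. Equivalently, the stationary distribution is uniform π_j = 1/149 for every state j, so by Kac's formula E[T_105] = 1/π_105 = 149.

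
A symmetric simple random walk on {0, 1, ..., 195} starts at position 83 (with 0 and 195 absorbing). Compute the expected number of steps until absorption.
E[τ | X_0 = 83] = 9296

Let v_k = E[τ | X_0 = k]. Boundary: v_0 = v_195 = 0. Recurrence: v_k = 1 + (v_{k-1} + v_{k+1})/2 for 1 ≤ k ≤ 194. The particular solution to v_k − (v_{k-1} + v_{k+1})/2 = 1 is v_k = −k^2. Adding homogeneous solution A + B k and matching boundaries gives v_k = k (195 − k). Substituting k = 83: v_83 = 83 · 112 = 9296.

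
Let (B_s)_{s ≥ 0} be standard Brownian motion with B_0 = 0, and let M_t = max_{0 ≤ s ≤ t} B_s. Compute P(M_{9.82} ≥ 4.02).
P(M_{9.82} ≥ 4.02) = 2·P(B_{9.82} ≥ 4.02) = 2(1 − Φ(4.02/√9.82)) ≈ 0.1996

By the reflection principle for Brownian motion, P(M_t ≥ a) = 2 · P(B_t ≥ a) for a ≥ 0. Since B_t ~ N(0, t), P(B_t ≥ 4.02) = 1 − Φ(4.02/√t) = 1 − Φ(4.02/√9.82) = 1 − Φ(1.2828). So
  P(M_{9.82} ≥ 4.02) = 2(1 − Φ(1.2828)) ≈ 0.1996.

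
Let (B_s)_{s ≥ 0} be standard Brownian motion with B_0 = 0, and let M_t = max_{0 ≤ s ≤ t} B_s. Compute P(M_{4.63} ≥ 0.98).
P(M_{4.63} ≥ 0.98) = 2·P(B_{4.63} ≥ 0.98) = 2(1 − Φ(0.98/√4.63)) ≈ 0.6488

By the reflection principle for Brownian motion, P(M_t ≥ a) = 2 · P(B_t ≥ a) for a ≥ 0. Since B_t ~ N(0, t), P(B_t ≥ 0.98) = 1 − Φ(0.98/√t) = 1 − Φ(0.98/√4.63) = 1 − Φ(0.4554). So
  P(M_{4.63} ≥ 0.98) = 2(1 − Φ(0.4554)) ≈ 0.6488.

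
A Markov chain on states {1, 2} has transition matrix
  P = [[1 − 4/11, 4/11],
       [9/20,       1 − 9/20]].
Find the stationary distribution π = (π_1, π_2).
π_1 = 99/179, π_2 = 80/179

Solve πP = π with π_1 + π_2 = 1. From πP = π: π_1 · (1 − 4/11) + π_2 · 9/20 = π_1 ⇒ π_2 · 9/20 = π_1 · 4/11 ⇒ π_2/π_1 = (4/11)/(9/20) = 80/99. Together with π_1 + π_2 = 1:
  π_1 = (9/20)/(4/11 + 9/20) = (9/20)/(179/220) = 99/179,
  π_2 = (4/11)/(4/11 + 9/20) = (4/11)/(179/220) = 80/179.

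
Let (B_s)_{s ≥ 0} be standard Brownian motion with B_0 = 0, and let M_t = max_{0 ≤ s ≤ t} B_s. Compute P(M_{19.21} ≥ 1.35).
P(M_{19.21} ≥ 1.35) = 2·P(B_{19.21} ≥ 1.35) = 2(1 − Φ(1.35/√19.21)) ≈ 0.7581

By the reflection principle for Brownian motion, P(M_t ≥ a) = 2 · P(B_t ≥ a) for a ≥ 0. Since B_t ~ N(0, t), P(B_t ≥ 1.35) = 1 − Φ(1.35/√t) = 1 − Φ(1.35/√19.21) = 1 − Φ(0.3080). So
  P(M_{19.21} ≥ 1.35) = 2(1 − Φ(0.3080)) ≈ 0.7581.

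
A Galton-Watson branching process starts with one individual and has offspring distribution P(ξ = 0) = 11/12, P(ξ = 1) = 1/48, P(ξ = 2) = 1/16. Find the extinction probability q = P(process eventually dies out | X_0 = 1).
q = 1

Mean offspring μ = 0·11/12 + 1·1/48 + 2·1/16 = 7/48 ≤ 1. For μ ≤ 1 with offspring not concentrated at 1, the Galton-Watson process goes extinct almost surely, so q = 1.
(Algebraic check: The pgf is f(s) = 11/12 + 1/48·s + 1/16·s². The extinction probability q is the smallest fixed point of f in [0, 1]. Setting s = f(s):
  1/16·s² + (1/48 − 1)·s + 11/12 = 0
  1/16·s² − (11/12 + 1/16)·s + 11/12 = 0
which factors as (s − 1)·(1/16·s − 11/12) = 0, giving roots s = 1 and s = (11/12)/(1/16) = 44/3. Since 44/3 ≥ 1, the smallest root in [0, 1] is s = 1.)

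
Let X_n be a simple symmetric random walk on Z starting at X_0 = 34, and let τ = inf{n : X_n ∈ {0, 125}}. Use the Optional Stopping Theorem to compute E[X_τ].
E[X_τ] = 34

X_n is a martingale and τ is a bounded-mean stopping time (indeed τ is finite a.s. with bounded expectation since the walk is in a bounded region). By the OST, E[X_τ] = E[X_0] = 34. Equivalently: E[X_τ] = 125 · P(hit 125 first) + 0 · P(hit 0 first) = 125 · (34/125) = 34.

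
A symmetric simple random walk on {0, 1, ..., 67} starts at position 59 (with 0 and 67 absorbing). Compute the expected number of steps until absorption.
E[τ | X_0 = 59] = 472

Let v_k = E[τ | X_0 = k]. Boundary: v_0 = v_67 = 0. Recurrence: v_k = 1 + (v_{k-1} + v_{k+1})/2 for 1 ≤ k ≤ 66. The particular solution to v_k − (v_{k-1} + v_{k+1})/2 = 1 is v_k = −k^2. Adding homogeneous solution A + B k and matching boundaries gives v_k = k (67 − k). Substituting k = 59: v_59 = 59 · 8 = 472.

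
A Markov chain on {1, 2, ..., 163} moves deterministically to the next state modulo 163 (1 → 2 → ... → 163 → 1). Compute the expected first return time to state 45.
E[T_45 | X_0 = 45] = 163

The chain cycles deterministically, so starting at state 45 it returns in exactly 163 steps. Equivalently, the stationary distribution is uniform π_j = 1/163 for every state j, so by Kac's formula E[T_45] = 1/π_45 = 163.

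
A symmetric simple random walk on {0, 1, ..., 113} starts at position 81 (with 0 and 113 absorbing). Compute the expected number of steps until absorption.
E[τ | X_0 = 81] = 2592

Let v_k = E[τ | X_0 = k]. Boundary: v_0 = v_113 = 0. Recurrence: v_k = 1 + (v_{k-1} + v_{k+1})/2 for 1 ≤ k ≤ 112. The particular solution to v_k − (v_{k-1} + v_{k+1})/2 = 1 is v_k = −k^2. Adding homogeneous solution A + B k and matching boundaries gives v_k = k (113 − k). Substituting k = 81: v_81 = 81 · 32 = 2592.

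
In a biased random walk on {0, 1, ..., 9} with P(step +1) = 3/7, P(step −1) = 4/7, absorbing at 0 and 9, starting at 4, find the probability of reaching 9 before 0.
P(hit 9 before 0) = (1 − (4/3)^4) / (1 − (4/3)^9) = 42525/242461

Let u_k denote P(reach 9 before 0 | start at k). Boundary: u_0 = 0, u_9 = 1. Recurrence: u_k = 3/7·u_{k+1} + 4/7·u_{k-1} for 1 ≤ k ≤ 8. Try u_k = A + B·r^k with r = q/p = (4/7)/(3/7) = 4/3. Substitution satisfies the recurrence; boundary conditions give:
  u_k = (1 − r^k) / (1 − r^N) = (1 − (4/3)^4) / (1 − (4/3)^9) = 42525/242461.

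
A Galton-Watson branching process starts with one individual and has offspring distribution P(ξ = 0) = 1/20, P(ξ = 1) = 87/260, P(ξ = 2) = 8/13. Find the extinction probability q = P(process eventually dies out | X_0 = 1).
q = 13/160

The pgf is f(s) = 1/20 + 87/260·s + 8/13·s². The extinction probability q is the smallest fixed point of f in [0, 1]. Setting s = f(s):
  8/13·s² + (87/260 − 1)·s + 1/20 = 0
  8/13·s² − (1/20 + 8/13)·s + 1/20 = 0
which factors as (s − 1)·(8/13·s − 1/20) = 0, giving roots s = 1 and s = (1/20)/(8/13) = 13/160.
Mean offspring μ = 87/260 + 2·8/13 = 407/260 > 1 (supercritical), so q < 1. The extinction probability is the smaller root: q = (1/20)/(8/13) = 13/160.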